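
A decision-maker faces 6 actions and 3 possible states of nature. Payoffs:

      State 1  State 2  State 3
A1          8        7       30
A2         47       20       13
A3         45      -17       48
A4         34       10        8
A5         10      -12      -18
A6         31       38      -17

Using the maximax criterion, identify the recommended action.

Row maxima: A1=30, A2=47, A3=48, A4=34, A5=10, A6=38
Best best-case = 48 → A3.

A3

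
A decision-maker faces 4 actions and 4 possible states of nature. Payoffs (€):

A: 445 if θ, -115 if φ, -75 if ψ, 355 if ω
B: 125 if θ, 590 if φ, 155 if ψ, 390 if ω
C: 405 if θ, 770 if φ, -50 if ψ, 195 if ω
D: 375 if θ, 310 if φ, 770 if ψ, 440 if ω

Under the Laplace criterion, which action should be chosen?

D

Row averages: A=152.5, B=315, C=330, D=473.75
Highest average = 473.75 → D.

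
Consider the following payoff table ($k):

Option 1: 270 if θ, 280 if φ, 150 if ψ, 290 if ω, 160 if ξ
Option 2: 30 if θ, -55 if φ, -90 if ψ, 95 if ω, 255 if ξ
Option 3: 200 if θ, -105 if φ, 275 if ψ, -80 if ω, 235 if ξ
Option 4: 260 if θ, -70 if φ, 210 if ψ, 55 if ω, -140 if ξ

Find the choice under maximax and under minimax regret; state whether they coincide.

maximax → Option 1; minimax regret → Option 1 (agree)

Row maxima: Option 1=290, Option 2=255, Option 3=275, Option 4=260
Best best-case = 290 → Option 1.
Column bests: θ=270, φ=280, ψ=275, ω=290, ξ=255.
Option 1 regrets: 0, 0, 125, 0, 95 → max 125
Option 2 regrets: 240, 335, 365, 195, 0 → max 365
Option 3 regrets: 70, 385, 0, 370, 20 → max 385
Option 4 regrets: 10, 350, 65, 235, 395 → max 395
Smallest max regret = 125 → Option 1.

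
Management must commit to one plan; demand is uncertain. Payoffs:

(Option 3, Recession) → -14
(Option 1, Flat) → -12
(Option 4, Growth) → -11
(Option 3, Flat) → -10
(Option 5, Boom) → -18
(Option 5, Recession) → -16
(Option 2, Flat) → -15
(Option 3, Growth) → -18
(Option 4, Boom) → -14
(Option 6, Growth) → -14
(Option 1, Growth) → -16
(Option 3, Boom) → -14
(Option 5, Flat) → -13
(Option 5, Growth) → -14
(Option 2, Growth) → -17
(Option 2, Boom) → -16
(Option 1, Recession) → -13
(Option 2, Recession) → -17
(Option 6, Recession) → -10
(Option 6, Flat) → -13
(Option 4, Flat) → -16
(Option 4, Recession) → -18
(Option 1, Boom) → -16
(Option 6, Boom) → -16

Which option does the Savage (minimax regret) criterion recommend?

Option 6

Column bests: Recession=-10, Flat=-10, Growth=-11, Boom=-14.
Option 1 regrets: 3, 2, 5, 2 → max 5
Option 2 regrets: 7, 5, 6, 2 → max 7
Option 3 regrets: 4, 0, 7, 0 → max 7
Option 4 regrets: 8, 6, 0, 0 → max 8
Option 5 regrets: 6, 3, 3, 4 → max 6
Option 6 regrets: 0, 3, 3, 2 → max 3
Smallest max regret = 3 → Option 6.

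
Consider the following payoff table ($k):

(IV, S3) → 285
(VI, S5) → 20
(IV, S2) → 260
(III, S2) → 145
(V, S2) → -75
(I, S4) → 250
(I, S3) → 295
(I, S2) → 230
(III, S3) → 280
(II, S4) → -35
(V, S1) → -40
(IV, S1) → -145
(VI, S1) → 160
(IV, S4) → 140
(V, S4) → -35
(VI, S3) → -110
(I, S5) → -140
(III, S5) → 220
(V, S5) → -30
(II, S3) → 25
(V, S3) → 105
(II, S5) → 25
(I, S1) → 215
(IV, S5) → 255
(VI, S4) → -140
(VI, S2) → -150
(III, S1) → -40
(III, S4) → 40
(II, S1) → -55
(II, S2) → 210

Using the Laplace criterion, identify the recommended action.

Row averages: I=170, II=34, III=129, IV=159, V=-15, VI=-44
Highest average = 170 → I.

I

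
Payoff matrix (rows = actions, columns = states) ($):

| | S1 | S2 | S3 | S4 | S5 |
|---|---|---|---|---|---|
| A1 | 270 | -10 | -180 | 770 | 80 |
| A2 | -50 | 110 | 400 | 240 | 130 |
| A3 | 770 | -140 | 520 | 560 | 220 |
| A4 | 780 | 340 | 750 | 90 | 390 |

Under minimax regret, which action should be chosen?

Column bests: S1=780, S2=340, S3=750, S4=770, S5=390.
A1 regrets: 510, 350, 930, 0, 310 → max 930
A2 regrets: 830, 230, 350, 530, 260 → max 830
A3 regrets: 10, 480, 230, 210, 170 → max 480
A4 regrets: 0, 0, 0, 680, 0 → max 680
Smallest max regret = 480 → A3.

A3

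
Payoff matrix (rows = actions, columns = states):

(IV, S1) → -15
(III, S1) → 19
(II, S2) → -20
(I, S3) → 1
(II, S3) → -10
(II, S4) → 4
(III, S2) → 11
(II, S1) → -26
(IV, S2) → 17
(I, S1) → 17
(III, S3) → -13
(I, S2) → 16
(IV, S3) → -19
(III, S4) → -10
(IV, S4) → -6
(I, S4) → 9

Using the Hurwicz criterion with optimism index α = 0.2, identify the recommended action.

I

I: 0.2·17 + 0.8·1 = 4.2
II: 0.2·4 + 0.8·(-26) = -20
III: 0.2·19 + 0.8·(-13) = -6.6
IV: 0.2·17 + 0.8·(-19) = -11.8
Highest Hurwicz score = 4.2 → I.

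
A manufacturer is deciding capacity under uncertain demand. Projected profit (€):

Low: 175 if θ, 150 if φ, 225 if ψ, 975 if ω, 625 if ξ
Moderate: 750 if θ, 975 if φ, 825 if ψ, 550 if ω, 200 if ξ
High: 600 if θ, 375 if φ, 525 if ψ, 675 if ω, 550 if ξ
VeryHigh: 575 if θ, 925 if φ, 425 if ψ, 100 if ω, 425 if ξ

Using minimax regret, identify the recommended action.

Column bests: θ=750, φ=975, ψ=825, ω=975, ξ=625.
Low regrets: 575, 825, 600, 0, 0 → max 825
Moderate regrets: 0, 0, 0, 425, 425 → max 425
High regrets: 150, 600, 300, 300, 75 → max 600
VeryHigh regrets: 175, 50, 400, 875, 200 → max 875
Smallest max regret = 425 → Moderate.

Moderate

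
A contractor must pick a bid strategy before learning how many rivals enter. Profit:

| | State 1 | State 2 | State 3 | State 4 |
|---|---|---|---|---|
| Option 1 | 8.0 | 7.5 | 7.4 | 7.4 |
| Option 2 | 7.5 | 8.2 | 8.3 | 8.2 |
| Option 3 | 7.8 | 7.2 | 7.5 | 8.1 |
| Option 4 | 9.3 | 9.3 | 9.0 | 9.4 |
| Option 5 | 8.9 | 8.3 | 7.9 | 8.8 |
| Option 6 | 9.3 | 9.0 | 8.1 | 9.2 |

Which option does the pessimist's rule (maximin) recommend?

Option 4

Row minima: Option 1=7.4, Option 2=7.5, Option 3=7.2, Option 4=9.0, Option 5=7.9, Option 6=8.1
Best worst-case = 9.0 → Option 4.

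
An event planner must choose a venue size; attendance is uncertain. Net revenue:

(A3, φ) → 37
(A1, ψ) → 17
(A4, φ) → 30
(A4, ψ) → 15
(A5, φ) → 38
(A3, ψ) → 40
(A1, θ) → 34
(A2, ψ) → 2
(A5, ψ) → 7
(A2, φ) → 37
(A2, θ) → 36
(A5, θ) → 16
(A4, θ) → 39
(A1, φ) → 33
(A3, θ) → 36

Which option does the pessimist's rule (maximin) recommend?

A3

Row minima: A1=17, A2=2, A3=36, A4=15, A5=7
Best worst-case = 36 → A3.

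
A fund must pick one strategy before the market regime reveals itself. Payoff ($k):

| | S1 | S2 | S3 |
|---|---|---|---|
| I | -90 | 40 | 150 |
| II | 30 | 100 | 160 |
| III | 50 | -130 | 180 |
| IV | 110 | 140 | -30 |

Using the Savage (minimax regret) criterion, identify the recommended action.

Column bests: S1=110, S2=140, S3=180.
I regrets: 200, 100, 30 → max 200
II regrets: 80, 40, 20 → max 80
III regrets: 60, 270, 0 → max 270
IV regrets: 0, 0, 210 → max 210
Smallest max regret = 80 → II.

II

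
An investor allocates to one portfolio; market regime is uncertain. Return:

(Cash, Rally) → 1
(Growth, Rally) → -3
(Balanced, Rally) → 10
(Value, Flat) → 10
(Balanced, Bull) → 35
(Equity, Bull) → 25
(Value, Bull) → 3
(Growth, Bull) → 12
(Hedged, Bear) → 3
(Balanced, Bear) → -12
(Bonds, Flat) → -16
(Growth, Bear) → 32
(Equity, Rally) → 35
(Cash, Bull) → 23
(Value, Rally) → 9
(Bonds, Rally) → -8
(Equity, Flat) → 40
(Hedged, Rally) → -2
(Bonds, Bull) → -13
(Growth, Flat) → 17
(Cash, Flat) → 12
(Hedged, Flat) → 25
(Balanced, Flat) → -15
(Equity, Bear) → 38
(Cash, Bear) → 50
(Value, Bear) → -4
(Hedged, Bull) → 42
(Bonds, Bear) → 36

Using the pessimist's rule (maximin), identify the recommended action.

Equity

Row minima: Bonds=-16, Growth=-3, Cash=1, Balanced=-15, Hedged=-2, Value=-4, Equity=25
Best worst-case = 25 → Equity.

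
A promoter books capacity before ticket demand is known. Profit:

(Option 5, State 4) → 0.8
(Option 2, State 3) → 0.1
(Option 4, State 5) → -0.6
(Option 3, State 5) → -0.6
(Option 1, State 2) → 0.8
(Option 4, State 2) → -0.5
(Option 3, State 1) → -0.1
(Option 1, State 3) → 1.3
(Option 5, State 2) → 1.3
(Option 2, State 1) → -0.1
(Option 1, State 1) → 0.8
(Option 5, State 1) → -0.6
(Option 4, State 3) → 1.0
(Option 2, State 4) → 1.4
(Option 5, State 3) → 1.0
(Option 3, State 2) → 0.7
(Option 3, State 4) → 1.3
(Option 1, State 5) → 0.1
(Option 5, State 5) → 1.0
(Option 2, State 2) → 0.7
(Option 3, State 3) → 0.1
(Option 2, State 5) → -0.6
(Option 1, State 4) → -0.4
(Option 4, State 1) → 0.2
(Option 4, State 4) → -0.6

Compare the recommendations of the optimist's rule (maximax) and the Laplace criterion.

maximax → Option 2; laplace → Option 5 (disagree)

Row maxima: Option 1=1.3, Option 2=1.4, Option 3=1.3, Option 4=1.0, Option 5=1.3
Best best-case = 1.4 → Option 2.
Row averages: Option 1=0.52, Option 2=0.3, Option 3=0.28, Option 4=-0.1, Option 5=0.7
Highest average = 0.7 → Option 5.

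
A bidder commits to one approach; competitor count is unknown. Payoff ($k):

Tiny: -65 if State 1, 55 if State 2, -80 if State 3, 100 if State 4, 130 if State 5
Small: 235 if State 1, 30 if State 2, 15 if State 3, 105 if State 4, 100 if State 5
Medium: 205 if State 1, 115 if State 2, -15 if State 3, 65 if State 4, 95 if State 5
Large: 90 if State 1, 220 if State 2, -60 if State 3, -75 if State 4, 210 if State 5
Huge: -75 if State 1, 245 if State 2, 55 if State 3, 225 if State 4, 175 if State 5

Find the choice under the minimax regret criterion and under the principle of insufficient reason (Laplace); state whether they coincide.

minimax regret → Medium; laplace → Huge (disagree)

Column bests: State 1=235, State 2=245, State 3=55, State 4=225, State 5=210.
Tiny regrets: 300, 190, 135, 125, 80 → max 300
Small regrets: 0, 215, 40, 120, 110 → max 215
Medium regrets: 30, 130, 70, 160, 115 → max 160
Large regrets: 145, 25, 115, 300, 0 → max 300
Huge regrets: 310, 0, 0, 0, 35 → max 310
Smallest max regret = 160 → Medium.
Row averages: Tiny=28, Small=97, Medium=93, Large=77, Huge=125
Highest average = 125 → Huge.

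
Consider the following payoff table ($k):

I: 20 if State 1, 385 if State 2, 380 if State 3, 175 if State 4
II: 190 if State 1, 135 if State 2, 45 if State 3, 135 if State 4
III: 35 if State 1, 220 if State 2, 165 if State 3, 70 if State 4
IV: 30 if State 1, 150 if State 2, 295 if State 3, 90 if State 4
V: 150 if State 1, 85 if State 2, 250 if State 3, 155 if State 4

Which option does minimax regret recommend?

I

Column bests: State 1=190, State 2=385, State 3=380, State 4=175.
I regrets: 170, 0, 0, 0 → max 170
II regrets: 0, 250, 335, 40 → max 335
III regrets: 155, 165, 215, 105 → max 215
IV regrets: 160, 235, 85, 85 → max 235
V regrets: 40, 300, 130, 20 → max 300
Smallest max regret = 170 → I.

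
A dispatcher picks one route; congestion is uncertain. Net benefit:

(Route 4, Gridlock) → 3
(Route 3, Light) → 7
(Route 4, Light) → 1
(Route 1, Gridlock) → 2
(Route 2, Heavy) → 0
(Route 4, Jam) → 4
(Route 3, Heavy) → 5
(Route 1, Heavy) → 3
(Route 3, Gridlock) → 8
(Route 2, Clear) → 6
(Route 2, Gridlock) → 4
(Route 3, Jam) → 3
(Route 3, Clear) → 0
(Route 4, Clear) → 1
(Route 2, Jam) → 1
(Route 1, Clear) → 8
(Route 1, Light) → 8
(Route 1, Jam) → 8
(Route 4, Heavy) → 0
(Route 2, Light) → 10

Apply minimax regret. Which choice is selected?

Column bests: Clear=8, Light=10, Heavy=5, Jam=8, Gridlock=8.
Route 1 regrets: 0, 2, 2, 0, 6 → max 6
Route 2 regrets: 2, 0, 5, 7, 4 → max 7
Route 3 regrets: 8, 3, 0, 5, 0 → max 8
Route 4 regrets: 7, 9, 5, 4, 5 → max 9
Smallest max regret = 6 → Route 1.

Route 1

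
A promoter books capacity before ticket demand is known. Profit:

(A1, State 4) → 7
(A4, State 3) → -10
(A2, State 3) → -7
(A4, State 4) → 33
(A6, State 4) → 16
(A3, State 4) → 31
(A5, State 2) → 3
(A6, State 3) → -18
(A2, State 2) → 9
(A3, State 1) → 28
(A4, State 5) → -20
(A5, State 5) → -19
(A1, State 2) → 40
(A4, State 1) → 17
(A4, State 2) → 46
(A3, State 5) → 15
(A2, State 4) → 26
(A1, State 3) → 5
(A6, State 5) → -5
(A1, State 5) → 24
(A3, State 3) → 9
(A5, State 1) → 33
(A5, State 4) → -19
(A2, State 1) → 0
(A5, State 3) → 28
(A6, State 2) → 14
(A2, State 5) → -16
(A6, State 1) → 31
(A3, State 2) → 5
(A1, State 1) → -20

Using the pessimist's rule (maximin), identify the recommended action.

A3

Row minima: A1=-20, A2=-16, A3=5, A4=-20, A5=-19, A6=-18
Best worst-case = 5 → A3.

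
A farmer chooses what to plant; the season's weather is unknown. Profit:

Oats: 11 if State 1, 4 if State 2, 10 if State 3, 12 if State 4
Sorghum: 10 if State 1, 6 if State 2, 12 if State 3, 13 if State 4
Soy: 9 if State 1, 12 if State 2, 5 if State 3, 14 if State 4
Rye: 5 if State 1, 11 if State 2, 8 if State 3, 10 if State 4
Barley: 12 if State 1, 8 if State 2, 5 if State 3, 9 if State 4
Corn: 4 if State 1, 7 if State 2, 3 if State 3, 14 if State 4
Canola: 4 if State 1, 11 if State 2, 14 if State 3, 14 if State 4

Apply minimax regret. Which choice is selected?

Column bests: State 1=12, State 2=12, State 3=14, State 4=14.
Oats regrets: 1, 8, 4, 2 → max 8
Sorghum regrets: 2, 6, 2, 1 → max 6
Soy regrets: 3, 0, 9, 0 → max 9
Rye regrets: 7, 1, 6, 4 → max 7
Barley regrets: 0, 4, 9, 5 → max 9
Corn regrets: 8, 5, 11, 0 → max 11
Canola regrets: 8, 1, 0, 0 → max 8
Smallest max regret = 6 → Sorghum.

Sorghum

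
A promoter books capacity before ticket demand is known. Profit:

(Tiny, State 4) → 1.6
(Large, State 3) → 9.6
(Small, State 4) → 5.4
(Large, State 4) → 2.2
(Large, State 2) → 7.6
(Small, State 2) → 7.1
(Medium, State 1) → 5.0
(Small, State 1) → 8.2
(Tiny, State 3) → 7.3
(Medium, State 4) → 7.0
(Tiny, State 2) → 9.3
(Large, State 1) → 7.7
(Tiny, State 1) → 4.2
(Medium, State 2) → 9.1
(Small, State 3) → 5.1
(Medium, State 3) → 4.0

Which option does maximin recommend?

Small

Row minima: Tiny=1.6, Small=5.1, Medium=4.0, Large=2.2
Best worst-case = 5.1 → Small.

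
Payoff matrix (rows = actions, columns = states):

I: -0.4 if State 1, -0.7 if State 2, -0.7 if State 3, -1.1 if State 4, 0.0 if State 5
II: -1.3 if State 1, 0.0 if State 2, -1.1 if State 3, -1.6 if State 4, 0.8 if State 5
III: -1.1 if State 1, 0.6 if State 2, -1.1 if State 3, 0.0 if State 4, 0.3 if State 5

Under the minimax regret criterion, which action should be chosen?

Column bests: State 1=-0.4, State 2=0.6, State 3=-0.7, State 4=0.0, State 5=0.8.
I regrets: 0.0, 1.3, 0.0, 1.1, 0.8 → max 1.3
II regrets: 0.9, 0.6, 0.4, 1.6, 0.0 → max 1.6
III regrets: 0.7, 0.0, 0.4, 0.0, 0.5 → max 0.7
Smallest max regret = 0.7 → III.

III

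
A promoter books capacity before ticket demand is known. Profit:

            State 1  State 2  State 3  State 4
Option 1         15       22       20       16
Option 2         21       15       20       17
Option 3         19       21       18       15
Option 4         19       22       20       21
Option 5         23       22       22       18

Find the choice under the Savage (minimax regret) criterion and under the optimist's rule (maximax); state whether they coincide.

Column bests: State 1=23, State 2=22, State 3=22, State 4=21.
Option 1 regrets: 8, 0, 2, 5 → max 8
Option 2 regrets: 2, 7, 2, 4 → max 7
Option 3 regrets: 4, 1, 4, 6 → max 6
Option 4 regrets: 4, 0, 2, 0 → max 4
Option 5 regrets: 0, 0, 0, 3 → max 3
Smallest max regret = 3 → Option 5.
Row maxima: Option 1=22, Option 2=21, Option 3=21, Option 4=22, Option 5=23
Best best-case = 23 → Option 5.

minimax regret → Option 5; maximax → Option 5 (agree)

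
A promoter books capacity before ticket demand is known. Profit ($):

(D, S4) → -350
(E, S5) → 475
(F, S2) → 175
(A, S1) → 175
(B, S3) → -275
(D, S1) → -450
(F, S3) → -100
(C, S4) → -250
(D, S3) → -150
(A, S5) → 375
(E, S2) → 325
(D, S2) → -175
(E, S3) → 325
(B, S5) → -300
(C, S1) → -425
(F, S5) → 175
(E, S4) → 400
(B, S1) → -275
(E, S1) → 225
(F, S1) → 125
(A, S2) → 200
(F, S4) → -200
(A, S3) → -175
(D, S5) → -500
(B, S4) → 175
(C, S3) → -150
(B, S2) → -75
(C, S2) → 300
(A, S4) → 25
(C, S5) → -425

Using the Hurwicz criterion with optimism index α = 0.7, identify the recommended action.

A: 0.7·375 + 0.3·(-175) = 210
B: 0.7·175 + 0.3·(-300) = 32.5
C: 0.7·300 + 0.3·(-425) = 82.5
D: 0.7·(-150) + 0.3·(-500) = -255
E: 0.7·475 + 0.3·225 = 400
F: 0.7·175 + 0.3·(-200) = 62.5
Highest Hurwicz score = 400 → E.

E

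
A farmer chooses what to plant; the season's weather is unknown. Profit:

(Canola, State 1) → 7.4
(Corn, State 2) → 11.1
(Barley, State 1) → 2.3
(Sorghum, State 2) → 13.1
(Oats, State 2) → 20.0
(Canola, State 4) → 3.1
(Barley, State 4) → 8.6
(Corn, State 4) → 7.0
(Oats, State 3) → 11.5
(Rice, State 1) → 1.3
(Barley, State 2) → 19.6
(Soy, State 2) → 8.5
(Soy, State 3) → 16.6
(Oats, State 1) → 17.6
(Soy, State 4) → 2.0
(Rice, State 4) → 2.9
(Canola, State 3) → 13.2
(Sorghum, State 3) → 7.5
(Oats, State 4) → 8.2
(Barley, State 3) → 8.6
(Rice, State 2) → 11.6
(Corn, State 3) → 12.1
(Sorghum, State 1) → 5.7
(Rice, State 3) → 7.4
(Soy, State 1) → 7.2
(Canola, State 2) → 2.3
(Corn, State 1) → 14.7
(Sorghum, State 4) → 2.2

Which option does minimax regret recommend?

Column bests: State 1=17.6, State 2=20.0, State 3=16.6, State 4=8.6.
Sorghum regrets: 11.9, 6.9, 9.1, 6.4 → max 11.9
Barley regrets: 15.3, 0.4, 8.0, 0.0 → max 15.3
Soy regrets: 10.4, 11.5, 0.0, 6.6 → max 11.5
Oats regrets: 0.0, 0.0, 5.1, 0.4 → max 5.1
Corn regrets: 2.9, 8.9, 4.5, 1.6 → max 8.9
Rice regrets: 16.3, 8.4, 9.2, 5.7 → max 16.3
Canola regrets: 10.2, 17.7, 3.4, 5.5 → max 17.7
Smallest max regret = 5.1 → Oats.

Oats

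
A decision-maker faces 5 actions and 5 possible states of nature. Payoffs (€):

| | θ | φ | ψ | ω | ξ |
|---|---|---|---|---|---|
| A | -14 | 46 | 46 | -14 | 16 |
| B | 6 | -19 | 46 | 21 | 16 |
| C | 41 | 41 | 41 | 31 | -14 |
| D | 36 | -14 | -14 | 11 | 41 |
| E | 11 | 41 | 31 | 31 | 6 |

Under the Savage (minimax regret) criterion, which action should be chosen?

Column bests: θ=41, φ=46, ψ=46, ω=31, ξ=41.
A regrets: 55, 0, 0, 45, 25 → max 55
B regrets: 35, 65, 0, 10, 25 → max 65
C regrets: 0, 5, 5, 0, 55 → max 55
D regrets: 5, 60, 60, 20, 0 → max 60
E regrets: 30, 5, 15, 0, 35 → max 35
Smallest max regret = 35 → E.

E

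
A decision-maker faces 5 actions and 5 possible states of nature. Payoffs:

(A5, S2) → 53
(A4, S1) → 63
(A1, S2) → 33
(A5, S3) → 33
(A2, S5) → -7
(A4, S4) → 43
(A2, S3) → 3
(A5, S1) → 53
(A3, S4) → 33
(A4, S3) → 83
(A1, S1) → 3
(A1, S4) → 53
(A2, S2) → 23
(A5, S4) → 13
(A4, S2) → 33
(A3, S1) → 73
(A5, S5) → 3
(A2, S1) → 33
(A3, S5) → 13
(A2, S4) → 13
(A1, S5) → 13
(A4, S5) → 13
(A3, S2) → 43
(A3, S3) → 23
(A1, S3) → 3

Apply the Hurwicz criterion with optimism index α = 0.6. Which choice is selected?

A1: 0.6·53 + 0.4·3 = 33
A2: 0.6·33 + 0.4·(-7) = 17
A3: 0.6·73 + 0.4·13 = 49
A4: 0.6·83 + 0.4·13 = 55
A5: 0.6·53 + 0.4·3 = 33
Highest Hurwicz score = 55 → A4.

A4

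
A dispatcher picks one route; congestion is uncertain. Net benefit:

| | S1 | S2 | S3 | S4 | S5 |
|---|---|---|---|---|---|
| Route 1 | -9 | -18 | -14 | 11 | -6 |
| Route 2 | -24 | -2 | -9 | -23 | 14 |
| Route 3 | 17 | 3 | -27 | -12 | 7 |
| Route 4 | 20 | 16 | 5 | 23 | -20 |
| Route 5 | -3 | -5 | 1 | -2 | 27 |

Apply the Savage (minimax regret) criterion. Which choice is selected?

Column bests: S1=20, S2=16, S3=5, S4=23, S5=27.
Route 1 regrets: 29, 34, 19, 12, 33 → max 34
Route 2 regrets: 44, 18, 14, 46, 13 → max 46
Route 3 regrets: 3, 13, 32, 35, 20 → max 35
Route 4 regrets: 0, 0, 0, 0, 47 → max 47
Route 5 regrets: 23, 21, 4, 25, 0 → max 25
Smallest max regret = 25 → Route 5.

Route 5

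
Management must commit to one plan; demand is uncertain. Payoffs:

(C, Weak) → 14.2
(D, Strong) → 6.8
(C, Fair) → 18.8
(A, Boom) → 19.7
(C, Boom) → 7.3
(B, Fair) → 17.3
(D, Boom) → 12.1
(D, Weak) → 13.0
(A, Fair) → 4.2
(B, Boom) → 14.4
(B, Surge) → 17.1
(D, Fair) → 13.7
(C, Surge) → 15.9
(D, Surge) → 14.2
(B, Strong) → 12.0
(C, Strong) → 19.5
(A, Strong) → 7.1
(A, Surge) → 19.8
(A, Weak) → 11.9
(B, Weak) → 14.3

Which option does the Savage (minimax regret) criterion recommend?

Column bests: Weak=14.3, Fair=18.8, Strong=19.5, Boom=19.7, Surge=19.8.
A regrets: 2.4, 14.6, 12.4, 0.0, 0.0 → max 14.6
B regrets: 0.0, 1.5, 7.5, 5.3, 2.7 → max 7.5
C regrets: 0.1, 0.0, 0.0, 12.4, 3.9 → max 12.4
D regrets: 1.3, 5.1, 12.7, 7.6, 5.6 → max 12.7
Smallest max regret = 7.5 → B.

B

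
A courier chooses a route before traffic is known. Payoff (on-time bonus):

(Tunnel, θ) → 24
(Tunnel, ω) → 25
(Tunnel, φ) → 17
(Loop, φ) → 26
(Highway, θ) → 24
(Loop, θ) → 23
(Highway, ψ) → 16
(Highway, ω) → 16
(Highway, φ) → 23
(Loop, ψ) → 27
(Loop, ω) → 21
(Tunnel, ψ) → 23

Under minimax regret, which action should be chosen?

Column bests: θ=24, φ=26, ψ=27, ω=25.
Tunnel regrets: 0, 9, 4, 0 → max 9
Highway regrets: 0, 3, 11, 9 → max 11
Loop regrets: 1, 0, 0, 4 → max 4
Smallest max regret = 4 → Loop.

Loop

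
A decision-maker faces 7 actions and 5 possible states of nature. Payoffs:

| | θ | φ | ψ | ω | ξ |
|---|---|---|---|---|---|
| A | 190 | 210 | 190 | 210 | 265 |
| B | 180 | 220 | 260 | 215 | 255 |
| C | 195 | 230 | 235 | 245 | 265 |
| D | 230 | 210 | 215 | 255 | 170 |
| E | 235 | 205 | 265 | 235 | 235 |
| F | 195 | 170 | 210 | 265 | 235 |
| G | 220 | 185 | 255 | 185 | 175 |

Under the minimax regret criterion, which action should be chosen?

Column bests: θ=235, φ=230, ψ=265, ω=265, ξ=265.
A regrets: 45, 20, 75, 55, 0 → max 75
B regrets: 55, 10, 5, 50, 10 → max 55
C regrets: 40, 0, 30, 20, 0 → max 40
D regrets: 5, 20, 50, 10, 95 → max 95
E regrets: 0, 25, 0, 30, 30 → max 30
F regrets: 40, 60, 55, 0, 30 → max 60
G regrets: 15, 45, 10, 80, 90 → max 90
Smallest max regret = 30 → E.

E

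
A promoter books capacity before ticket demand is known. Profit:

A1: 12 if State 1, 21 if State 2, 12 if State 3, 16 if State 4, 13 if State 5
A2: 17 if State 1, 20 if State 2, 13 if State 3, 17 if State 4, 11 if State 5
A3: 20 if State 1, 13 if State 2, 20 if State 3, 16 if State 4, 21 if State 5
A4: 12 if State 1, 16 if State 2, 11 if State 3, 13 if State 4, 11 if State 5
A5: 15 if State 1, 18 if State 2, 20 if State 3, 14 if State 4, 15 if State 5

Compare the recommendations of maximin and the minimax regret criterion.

maximin → A5; minimax regret → A5 (agree)

Row minima: A1=12, A2=11, A3=13, A4=11, A5=14
Best worst-case = 14 → A5.
Column bests: State 1=20, State 2=21, State 3=20, State 4=17, State 5=21.
A1 regrets: 8, 0, 8, 1, 8 → max 8
A2 regrets: 3, 1, 7, 0, 10 → max 10
A3 regrets: 0, 8, 0, 1, 0 → max 8
A4 regrets: 8, 5, 9, 4, 10 → max 10
A5 regrets: 5, 3, 0, 3, 6 → max 6
Smallest max regret = 6 → A5.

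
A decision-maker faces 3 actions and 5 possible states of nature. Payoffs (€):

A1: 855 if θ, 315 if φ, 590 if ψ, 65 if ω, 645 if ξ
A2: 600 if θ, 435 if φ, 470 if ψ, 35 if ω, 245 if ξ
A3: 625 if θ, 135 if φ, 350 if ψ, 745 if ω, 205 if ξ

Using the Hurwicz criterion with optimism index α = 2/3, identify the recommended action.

A1: 2/3·855 + 1/3·65 = 1775/3
A2: 2/3·600 + 1/3·35 = 1235/3
A3: 2/3·745 + 1/3·135 = 1625/3
Highest Hurwicz score = 1775/3 → A1.

A1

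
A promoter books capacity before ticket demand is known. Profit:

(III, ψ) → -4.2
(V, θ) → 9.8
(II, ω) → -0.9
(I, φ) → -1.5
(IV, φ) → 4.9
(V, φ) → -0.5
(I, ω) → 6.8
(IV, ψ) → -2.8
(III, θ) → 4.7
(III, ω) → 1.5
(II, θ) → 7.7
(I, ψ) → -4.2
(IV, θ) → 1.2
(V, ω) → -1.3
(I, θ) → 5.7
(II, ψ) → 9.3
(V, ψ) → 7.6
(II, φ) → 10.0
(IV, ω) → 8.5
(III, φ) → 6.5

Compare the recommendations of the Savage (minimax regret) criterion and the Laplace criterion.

minimax regret → II; laplace → II (agree)

Column bests: θ=9.8, φ=10.0, ψ=9.3, ω=8.5.
I regrets: 4.1, 11.5, 13.5, 1.7 → max 13.5
II regrets: 2.1, 0.0, 0.0, 9.4 → max 9.4
III regrets: 5.1, 3.5, 13.5, 7.0 → max 13.5
IV regrets: 8.6, 5.1, 12.1, 0.0 → max 12.1
V regrets: 0.0, 10.5, 1.7, 9.8 → max 10.5
Smallest max regret = 9.4 → II.
Row averages: I=1.7, II=6.525, III=2.125, IV=2.95, V=3.9
Highest average = 6.525 → II.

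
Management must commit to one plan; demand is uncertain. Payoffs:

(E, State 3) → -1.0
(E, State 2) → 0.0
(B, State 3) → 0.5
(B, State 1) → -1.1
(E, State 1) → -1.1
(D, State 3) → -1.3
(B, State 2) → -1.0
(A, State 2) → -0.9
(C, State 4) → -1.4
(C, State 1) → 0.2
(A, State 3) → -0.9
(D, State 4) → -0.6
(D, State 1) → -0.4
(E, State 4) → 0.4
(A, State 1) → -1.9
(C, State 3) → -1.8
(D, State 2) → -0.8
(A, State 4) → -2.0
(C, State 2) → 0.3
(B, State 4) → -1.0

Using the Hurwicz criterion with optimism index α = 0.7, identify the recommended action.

B

A: 0.7·(-0.9) + 0.3·(-2.0) = -1.23
B: 0.7·0.5 + 0.3·(-1.1) = 0.02
C: 0.7·0.3 + 0.3·(-1.8) = -0.33
D: 0.7·(-0.4) + 0.3·(-1.3) = -0.67
E: 0.7·0.4 + 0.3·(-1.1) = -0.05
Highest Hurwicz score = 0.02 → B.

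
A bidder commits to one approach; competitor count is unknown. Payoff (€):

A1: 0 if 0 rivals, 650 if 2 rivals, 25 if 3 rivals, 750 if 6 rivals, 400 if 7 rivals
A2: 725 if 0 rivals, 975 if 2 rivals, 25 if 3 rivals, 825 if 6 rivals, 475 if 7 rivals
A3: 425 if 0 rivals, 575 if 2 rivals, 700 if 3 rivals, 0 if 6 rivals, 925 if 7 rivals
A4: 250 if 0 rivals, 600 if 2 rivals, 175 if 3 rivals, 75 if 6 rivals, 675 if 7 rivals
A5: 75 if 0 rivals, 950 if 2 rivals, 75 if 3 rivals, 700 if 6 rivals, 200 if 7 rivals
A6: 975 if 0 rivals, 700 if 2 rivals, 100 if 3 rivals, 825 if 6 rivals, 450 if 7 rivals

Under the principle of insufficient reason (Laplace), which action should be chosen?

A6

Row averages: A1=365, A2=605, A3=525, A4=355, A5=400, A6=610
Highest average = 610 → A6.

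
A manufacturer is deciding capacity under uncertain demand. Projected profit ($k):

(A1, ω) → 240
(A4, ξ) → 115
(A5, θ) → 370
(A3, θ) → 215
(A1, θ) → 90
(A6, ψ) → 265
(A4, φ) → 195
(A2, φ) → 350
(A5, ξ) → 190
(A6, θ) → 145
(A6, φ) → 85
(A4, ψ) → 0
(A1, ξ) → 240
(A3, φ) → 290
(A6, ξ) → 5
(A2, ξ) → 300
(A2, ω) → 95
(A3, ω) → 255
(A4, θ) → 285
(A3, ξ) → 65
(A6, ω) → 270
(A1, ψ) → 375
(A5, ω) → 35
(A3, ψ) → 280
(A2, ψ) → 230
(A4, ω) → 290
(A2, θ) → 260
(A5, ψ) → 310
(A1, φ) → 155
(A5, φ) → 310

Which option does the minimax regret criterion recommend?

Column bests: θ=370, φ=350, ψ=375, ω=290, ξ=300.
A1 regrets: 280, 195, 0, 50, 60 → max 280
A2 regrets: 110, 0, 145, 195, 0 → max 195
A3 regrets: 155, 60, 95, 35, 235 → max 235
A4 regrets: 85, 155, 375, 0, 185 → max 375
A5 regrets: 0, 40, 65, 255, 110 → max 255
A6 regrets: 225, 265, 110, 20, 295 → max 295
Smallest max regret = 195 → A2.

A2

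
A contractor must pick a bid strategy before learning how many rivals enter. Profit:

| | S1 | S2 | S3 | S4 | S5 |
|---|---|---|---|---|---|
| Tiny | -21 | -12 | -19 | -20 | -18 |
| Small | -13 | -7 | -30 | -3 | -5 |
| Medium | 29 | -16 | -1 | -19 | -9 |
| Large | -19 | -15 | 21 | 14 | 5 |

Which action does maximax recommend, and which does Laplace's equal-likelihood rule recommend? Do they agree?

maximax → Medium; laplace → Large (disagree)

Row maxima: Tiny=-12, Small=-3, Medium=29, Large=21
Best best-case = 29 → Medium.
Row averages: Tiny=-18, Small=-11.6, Medium=-3.2, Large=1.2
Highest average = 1.2 → Large.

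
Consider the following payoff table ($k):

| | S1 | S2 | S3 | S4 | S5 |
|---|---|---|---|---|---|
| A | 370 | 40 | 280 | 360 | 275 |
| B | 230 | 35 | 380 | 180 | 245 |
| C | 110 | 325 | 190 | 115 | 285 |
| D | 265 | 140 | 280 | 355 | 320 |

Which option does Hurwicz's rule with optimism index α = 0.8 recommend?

D

A: 0.8·370 + 0.2·40 = 304
B: 0.8·380 + 0.2·35 = 311
C: 0.8·325 + 0.2·110 = 282
D: 0.8·355 + 0.2·140 = 312
Highest Hurwicz score = 312 → D.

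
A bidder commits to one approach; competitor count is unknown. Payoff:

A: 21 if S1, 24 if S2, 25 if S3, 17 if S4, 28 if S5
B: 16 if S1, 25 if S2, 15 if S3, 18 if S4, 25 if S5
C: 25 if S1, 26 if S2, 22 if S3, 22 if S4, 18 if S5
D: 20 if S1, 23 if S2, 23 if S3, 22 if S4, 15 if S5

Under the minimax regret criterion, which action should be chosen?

A

Column bests: S1=25, S2=26, S3=25, S4=22, S5=28.
A regrets: 4, 2, 0, 5, 0 → max 5
B regrets: 9, 1, 10, 4, 3 → max 10
C regrets: 0, 0, 3, 0, 10 → max 10
D regrets: 5, 3, 2, 0, 13 → max 13
Smallest max regret = 5 → A.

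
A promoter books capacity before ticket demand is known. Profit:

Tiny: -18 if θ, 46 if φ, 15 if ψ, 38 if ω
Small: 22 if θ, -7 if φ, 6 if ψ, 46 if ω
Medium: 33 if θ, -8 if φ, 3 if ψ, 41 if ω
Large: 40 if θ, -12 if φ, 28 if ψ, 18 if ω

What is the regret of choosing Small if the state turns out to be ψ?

22

Best payoff under ψ is 28.
Regret = 28 − 6 = 22.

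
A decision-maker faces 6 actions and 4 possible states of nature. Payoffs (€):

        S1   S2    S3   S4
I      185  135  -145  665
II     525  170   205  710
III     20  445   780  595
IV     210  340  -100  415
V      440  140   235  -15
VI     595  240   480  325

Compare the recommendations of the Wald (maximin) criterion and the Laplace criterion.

maximin → VI; laplace → III (disagree)

Row minima: I=-145, II=170, III=20, IV=-100, V=-15, VI=240
Best worst-case = 240 → VI.
Row averages: I=210, II=402.5, III=460, IV=216.25, V=200, VI=410
Highest average = 460 → III.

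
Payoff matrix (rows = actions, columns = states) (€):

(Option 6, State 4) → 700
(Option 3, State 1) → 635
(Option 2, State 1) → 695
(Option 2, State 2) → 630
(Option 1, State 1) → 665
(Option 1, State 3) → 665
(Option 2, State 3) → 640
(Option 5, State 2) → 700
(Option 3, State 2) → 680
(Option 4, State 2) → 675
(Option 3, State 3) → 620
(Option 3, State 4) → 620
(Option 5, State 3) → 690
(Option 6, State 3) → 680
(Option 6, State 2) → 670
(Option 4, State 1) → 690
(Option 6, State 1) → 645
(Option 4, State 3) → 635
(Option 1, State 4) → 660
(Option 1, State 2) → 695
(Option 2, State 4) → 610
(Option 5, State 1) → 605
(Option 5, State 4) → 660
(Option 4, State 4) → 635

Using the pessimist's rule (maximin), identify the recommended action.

Option 1

Row minima: Option 1=660, Option 2=610, Option 3=620, Option 4=635, Option 5=605, Option 6=645
Best worst-case = 660 → Option 1.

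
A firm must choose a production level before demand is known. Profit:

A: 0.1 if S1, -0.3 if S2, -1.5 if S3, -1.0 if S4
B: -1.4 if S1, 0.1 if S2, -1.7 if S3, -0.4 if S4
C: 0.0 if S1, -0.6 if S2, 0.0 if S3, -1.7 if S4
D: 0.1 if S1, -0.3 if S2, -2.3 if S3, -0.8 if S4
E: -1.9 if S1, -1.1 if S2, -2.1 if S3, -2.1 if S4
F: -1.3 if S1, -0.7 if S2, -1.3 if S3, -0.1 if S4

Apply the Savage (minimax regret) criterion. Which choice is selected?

Column bests: S1=0.1, S2=0.1, S3=0.0, S4=-0.1.
A regrets: 0.0, 0.4, 1.5, 0.9 → max 1.5
B regrets: 1.5, 0.0, 1.7, 0.3 → max 1.7
C regrets: 0.1, 0.7, 0.0, 1.6 → max 1.6
D regrets: 0.0, 0.4, 2.3, 0.7 → max 2.3
E regrets: 2.0, 1.2, 2.1, 2.0 → max 2.1
F regrets: 1.4, 0.8, 1.3, 0.0 → max 1.4
Smallest max regret = 1.4 → F.

F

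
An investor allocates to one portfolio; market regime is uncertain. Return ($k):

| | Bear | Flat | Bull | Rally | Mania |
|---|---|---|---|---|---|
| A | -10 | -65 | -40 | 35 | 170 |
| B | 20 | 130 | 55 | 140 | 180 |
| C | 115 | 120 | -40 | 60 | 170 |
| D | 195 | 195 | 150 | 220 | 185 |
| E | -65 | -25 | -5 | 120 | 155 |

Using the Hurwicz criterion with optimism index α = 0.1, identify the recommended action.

D

A: 0.1·170 + 0.9·(-65) = -41.5
B: 0.1·180 + 0.9·20 = 36
C: 0.1·170 + 0.9·(-40) = -19
D: 0.1·220 + 0.9·150 = 157
E: 0.1·155 + 0.9·(-65) = -43
Highest Hurwicz score = 157 → D.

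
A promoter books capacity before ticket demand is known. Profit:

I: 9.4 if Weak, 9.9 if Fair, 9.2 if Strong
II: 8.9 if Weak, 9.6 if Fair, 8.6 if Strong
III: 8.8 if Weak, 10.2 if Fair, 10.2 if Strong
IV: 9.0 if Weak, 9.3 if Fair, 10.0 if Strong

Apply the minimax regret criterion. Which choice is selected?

Column bests: Weak=9.4, Fair=10.2, Strong=10.2.
I regrets: 0.0, 0.3, 1.0 → max 1.0
II regrets: 0.5, 0.6, 1.6 → max 1.6
III regrets: 0.6, 0.0, 0.0 → max 0.6
IV regrets: 0.4, 0.9, 0.2 → max 0.9
Smallest max regret = 0.6 → III.

III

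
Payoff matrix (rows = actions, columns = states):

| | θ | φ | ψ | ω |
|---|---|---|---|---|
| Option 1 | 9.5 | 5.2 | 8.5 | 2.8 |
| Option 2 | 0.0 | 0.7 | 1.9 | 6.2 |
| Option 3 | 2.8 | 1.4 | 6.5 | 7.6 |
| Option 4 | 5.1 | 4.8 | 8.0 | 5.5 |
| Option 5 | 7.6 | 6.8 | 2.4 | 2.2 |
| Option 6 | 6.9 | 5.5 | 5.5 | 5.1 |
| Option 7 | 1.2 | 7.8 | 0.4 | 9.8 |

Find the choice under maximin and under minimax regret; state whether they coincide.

Row minima: Option 1=2.8, Option 2=0.0, Option 3=1.4, Option 4=4.8, Option 5=2.2, Option 6=5.1, Option 7=0.4
Best worst-case = 5.1 → Option 6.
Column bests: θ=9.5, φ=7.8, ψ=8.5, ω=9.8.
Option 1 regrets: 0.0, 2.6, 0.0, 7.0 → max 7.0
Option 2 regrets: 9.5, 7.1, 6.6, 3.6 → max 9.5
Option 3 regrets: 6.7, 6.4, 2.0, 2.2 → max 6.7
Option 4 regrets: 4.4, 3.0, 0.5, 4.3 → max 4.4
Option 5 regrets: 1.9, 1.0, 6.1, 7.6 → max 7.6
Option 6 regrets: 2.6, 2.3, 3.0, 4.7 → max 4.7
Option 7 regrets: 8.3, 0.0, 8.1, 0.0 → max 8.3
Smallest max regret = 4.4 → Option 4.

maximin → Option 6; minimax regret → Option 4 (disagree)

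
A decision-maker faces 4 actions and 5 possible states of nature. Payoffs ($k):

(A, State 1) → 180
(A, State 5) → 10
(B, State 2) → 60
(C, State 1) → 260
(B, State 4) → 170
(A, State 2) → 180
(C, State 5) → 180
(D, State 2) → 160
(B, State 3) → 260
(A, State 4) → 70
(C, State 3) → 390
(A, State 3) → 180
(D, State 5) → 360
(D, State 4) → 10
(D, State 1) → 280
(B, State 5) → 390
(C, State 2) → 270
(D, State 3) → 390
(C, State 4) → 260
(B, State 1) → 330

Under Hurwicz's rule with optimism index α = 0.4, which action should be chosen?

C

A: 0.4·180 + 0.6·10 = 78
B: 0.4·390 + 0.6·60 = 192
C: 0.4·390 + 0.6·180 = 264
D: 0.4·390 + 0.6·10 = 162
Highest Hurwicz score = 264 → C.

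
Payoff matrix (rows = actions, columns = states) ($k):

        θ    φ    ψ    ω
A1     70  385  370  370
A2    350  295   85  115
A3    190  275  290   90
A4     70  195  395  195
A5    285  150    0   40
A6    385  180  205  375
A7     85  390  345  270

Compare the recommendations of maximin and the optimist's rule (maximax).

maximin → A6; maximax → A4 (disagree)

Row minima: A1=70, A2=85, A3=90, A4=70, A5=0, A6=180, A7=85
Best worst-case = 180 → A6.
Row maxima: A1=385, A2=350, A3=290, A4=395, A5=285, A6=385, A7=390
Best best-case = 395 → A4.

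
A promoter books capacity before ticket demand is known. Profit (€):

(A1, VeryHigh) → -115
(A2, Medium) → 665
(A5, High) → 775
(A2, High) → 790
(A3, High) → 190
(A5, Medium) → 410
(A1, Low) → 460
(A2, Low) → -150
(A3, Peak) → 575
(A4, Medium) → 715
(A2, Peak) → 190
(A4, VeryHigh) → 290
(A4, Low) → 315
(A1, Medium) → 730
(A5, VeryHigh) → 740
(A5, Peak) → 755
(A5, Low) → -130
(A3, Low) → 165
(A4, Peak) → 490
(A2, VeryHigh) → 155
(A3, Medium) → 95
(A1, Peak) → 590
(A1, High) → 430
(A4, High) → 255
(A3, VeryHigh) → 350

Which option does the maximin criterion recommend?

A4

Row minima: A1=-115, A2=-150, A3=95, A4=255, A5=-130
Best worst-case = 255 → A4.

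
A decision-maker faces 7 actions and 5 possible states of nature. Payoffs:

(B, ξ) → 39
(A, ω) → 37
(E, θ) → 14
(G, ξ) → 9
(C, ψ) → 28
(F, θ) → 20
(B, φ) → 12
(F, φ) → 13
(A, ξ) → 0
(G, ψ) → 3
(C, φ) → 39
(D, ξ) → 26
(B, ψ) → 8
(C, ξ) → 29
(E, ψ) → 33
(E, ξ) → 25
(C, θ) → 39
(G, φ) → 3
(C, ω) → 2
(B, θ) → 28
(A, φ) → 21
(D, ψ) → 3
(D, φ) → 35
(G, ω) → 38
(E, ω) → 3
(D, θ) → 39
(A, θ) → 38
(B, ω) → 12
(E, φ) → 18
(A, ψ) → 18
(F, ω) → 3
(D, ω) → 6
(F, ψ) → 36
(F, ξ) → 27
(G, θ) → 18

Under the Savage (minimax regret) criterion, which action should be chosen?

Column bests: θ=39, φ=39, ψ=36, ω=38, ξ=39.
A regrets: 1, 18, 18, 1, 39 → max 39
B regrets: 11, 27, 28, 26, 0 → max 28
C regrets: 0, 0, 8, 36, 10 → max 36
D regrets: 0, 4, 33, 32, 13 → max 33
E regrets: 25, 21, 3, 35, 14 → max 35
F regrets: 19, 26, 0, 35, 12 → max 35
G regrets: 21, 36, 33, 0, 30 → max 36
Smallest max regret = 28 → B.

B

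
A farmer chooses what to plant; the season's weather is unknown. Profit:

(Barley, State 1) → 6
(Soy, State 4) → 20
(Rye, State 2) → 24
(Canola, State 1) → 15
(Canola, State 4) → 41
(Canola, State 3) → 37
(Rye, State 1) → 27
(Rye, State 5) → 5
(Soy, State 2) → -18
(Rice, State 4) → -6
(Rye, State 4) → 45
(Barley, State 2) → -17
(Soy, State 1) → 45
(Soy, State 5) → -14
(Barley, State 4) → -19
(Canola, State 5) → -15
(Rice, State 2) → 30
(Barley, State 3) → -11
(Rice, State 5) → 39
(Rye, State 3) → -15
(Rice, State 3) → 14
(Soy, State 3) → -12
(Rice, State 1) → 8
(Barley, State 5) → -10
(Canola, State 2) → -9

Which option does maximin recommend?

Row minima: Canola=-15, Barley=-19, Soy=-18, Rye=-15, Rice=-6
Best worst-case = -6 → Rice.

Rice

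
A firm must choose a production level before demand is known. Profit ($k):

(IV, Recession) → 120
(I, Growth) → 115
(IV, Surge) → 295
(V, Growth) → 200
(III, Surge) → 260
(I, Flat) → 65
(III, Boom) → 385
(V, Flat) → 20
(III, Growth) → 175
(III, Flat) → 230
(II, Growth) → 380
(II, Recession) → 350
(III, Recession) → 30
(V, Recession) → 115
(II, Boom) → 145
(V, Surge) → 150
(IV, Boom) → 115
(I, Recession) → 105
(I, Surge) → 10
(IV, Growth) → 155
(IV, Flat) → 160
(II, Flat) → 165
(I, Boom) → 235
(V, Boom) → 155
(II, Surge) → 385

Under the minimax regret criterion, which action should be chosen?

Column bests: Recession=350, Flat=230, Growth=380, Boom=385, Surge=385.
I regrets: 245, 165, 265, 150, 375 → max 375
II regrets: 0, 65, 0, 240, 0 → max 240
III regrets: 320, 0, 205, 0, 125 → max 320
IV regrets: 230, 70, 225, 270, 90 → max 270
V regrets: 235, 210, 180, 230, 235 → max 235
Smallest max regret = 235 → V.

V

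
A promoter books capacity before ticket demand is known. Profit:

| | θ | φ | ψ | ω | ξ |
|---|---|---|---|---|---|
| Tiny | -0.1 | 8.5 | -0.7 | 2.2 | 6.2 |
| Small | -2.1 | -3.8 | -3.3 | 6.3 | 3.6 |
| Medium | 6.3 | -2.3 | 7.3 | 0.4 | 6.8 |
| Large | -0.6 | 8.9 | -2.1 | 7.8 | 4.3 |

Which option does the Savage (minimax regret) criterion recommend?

Tiny

Column bests: θ=6.3, φ=8.9, ψ=7.3, ω=7.8, ξ=6.8.
Tiny regrets: 6.4, 0.4, 8.0, 5.6, 0.6 → max 8.0
Small regrets: 8.4, 12.7, 10.6, 1.5, 3.2 → max 12.7
Medium regrets: 0.0, 11.2, 0.0, 7.4, 0.0 → max 11.2
Large regrets: 6.9, 0.0, 9.4, 0.0, 2.5 → max 9.4
Smallest max regret = 8.0 → Tiny.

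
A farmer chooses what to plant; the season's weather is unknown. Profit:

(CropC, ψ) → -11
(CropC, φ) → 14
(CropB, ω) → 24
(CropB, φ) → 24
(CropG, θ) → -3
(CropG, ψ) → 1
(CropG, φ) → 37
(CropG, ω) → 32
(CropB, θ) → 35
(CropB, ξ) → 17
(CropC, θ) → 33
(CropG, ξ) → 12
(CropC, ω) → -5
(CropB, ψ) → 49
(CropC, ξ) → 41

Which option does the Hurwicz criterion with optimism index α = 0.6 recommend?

CropB: 0.6·49 + 0.4·17 = 36.2
CropG: 0.6·37 + 0.4·(-3) = 21
CropC: 0.6·41 + 0.4·(-11) = 20.2
Highest Hurwicz score = 36.2 → CropB.

CropB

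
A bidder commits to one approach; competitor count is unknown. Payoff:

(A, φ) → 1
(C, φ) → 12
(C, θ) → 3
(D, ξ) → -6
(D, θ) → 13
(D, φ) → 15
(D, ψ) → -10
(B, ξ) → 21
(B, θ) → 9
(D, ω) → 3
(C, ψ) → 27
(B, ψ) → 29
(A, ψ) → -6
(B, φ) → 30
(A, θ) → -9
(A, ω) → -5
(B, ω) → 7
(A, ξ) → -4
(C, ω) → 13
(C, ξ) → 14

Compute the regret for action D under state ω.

10

Best payoff under ω is 13.
Regret = 13 − 3 = 10.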